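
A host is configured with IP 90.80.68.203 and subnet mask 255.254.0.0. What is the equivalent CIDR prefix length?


Binary: 11111111.11111110.00000000.00000000
Count leading 1s
Prefix: /15


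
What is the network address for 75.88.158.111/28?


IP:   01001011.01011000.10011110.01101111
Mask: 11111111.11111111.11111111.11110000
AND operation:
Net:  01001011.01011000.10011110.01100000
Network: 75.88.158.96/28


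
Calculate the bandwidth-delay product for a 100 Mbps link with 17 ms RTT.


BDP = bandwidth * RTT
= 100 Mbps * 17 ms
= 100 * 1e6 * 17 / 1000 bits
= 1700000 bits
= 212500 bytes
= 207.5195 KB
BDP = 1700000 bits (212500 bytes)


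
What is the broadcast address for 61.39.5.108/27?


Network: 61.39.5.96/27
Host bits = 5
Set all host bits to 1:
Broadcast: 61.39.5.127


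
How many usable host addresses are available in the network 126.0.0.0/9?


Host bits = 32 - 9 = 23
Total addresses = 2^23 = 8388608
Usable = total - 2 (network and broadcast)
Usable hosts: 8388606


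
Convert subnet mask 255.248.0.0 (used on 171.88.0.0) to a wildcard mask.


Subnet mask: 255.248.0.0
Wildcard = 255.255.255.255 - subnet mask
255 - 255 = 0
255 - 248 = 7
255 - 0 = 255
255 - 0 = 255
Wildcard: 0.7.255.255


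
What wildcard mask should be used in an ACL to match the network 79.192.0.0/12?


Subnet mask: 255.240.0.0
Wildcard = 255.255.255.255 - subnet mask
255 - 255 = 0
255 - 240 = 15
255 - 0 = 255
255 - 0 = 255
Wildcard: 0.15.255.255


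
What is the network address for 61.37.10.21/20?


IP:   00111101.00100101.00001010.00010101
Mask: 11111111.11111111.11110000.00000000
AND operation:
Net:  00111101.00100101.00000000.00000000
Network: 61.37.0.0/20


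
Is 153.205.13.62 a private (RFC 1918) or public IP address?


RFC 1918 private ranges:
  10.0.0.0/8 (10.0.0.0 - 10.255.255.255)
  172.16.0.0/12 (172.16.0.0 - 172.31.255.255)
  192.168.0.0/16 (192.168.0.0 - 192.168.255.255)
Public (not in any RFC 1918 range)


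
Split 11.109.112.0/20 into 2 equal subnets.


New prefix = 20 + 1 = 21
Each subnet has 2048 addresses
  11.109.112.0/21
  11.109.120.0/21
Subnets: 11.109.112.0/21, 11.109.120.0/21


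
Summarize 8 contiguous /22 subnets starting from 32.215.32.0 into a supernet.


Original prefix: /22
Number of subnets: 8 = 2^3
New prefix = 22 - 3 = 19
Supernet: 32.215.32.0/19


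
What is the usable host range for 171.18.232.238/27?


Network: 171.18.232.224
Broadcast: 171.18.232.255
First usable = network + 1
Last usable = broadcast - 1
Range: 171.18.232.225 to 171.18.232.254


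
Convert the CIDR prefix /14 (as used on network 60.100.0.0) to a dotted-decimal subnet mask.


/14 means 14 network bits, 18 host bits
Binary: 11111111111111000000000000000000
Mask: 255.252.0.0


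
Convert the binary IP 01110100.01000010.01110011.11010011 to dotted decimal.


01110100 = 116
01000010 = 66
01110011 = 115
11010011 = 211
IP: 116.66.115.211


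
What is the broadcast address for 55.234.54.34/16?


Network: 55.234.0.0/16
Host bits = 16
Set all host bits to 1:
Broadcast: 55.234.255.255


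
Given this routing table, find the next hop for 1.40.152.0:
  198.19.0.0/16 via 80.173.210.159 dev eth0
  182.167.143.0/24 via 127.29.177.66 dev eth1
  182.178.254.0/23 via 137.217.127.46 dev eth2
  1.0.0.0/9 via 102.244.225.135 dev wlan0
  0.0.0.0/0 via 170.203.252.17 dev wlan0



Longest prefix match for 1.40.152.0:
  /16 198.19.0.0: no
  /24 182.167.143.0: no
  /23 182.178.254.0: no
  /9 1.0.0.0: MATCH
  /0 0.0.0.0: MATCH
Selected: next-hop 102.244.225.135 via wlan0 (matched /9)


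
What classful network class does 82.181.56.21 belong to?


First octet: 82
Binary: 01010010
0xxxxxxx -> Class A (1-126)
Class A, default mask 255.0.0.0 (/8)


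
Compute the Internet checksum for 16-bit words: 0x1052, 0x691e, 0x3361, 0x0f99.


Sum all words (with carry folding):
+ 0x1052 = 0x1052
+ 0x691e = 0x7970
+ 0x3361 = 0xacd1
+ 0x0f99 = 0xbc6a
One's complement: ~0xbc6a
Checksum = 0x4395


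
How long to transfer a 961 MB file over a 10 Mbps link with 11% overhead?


Effective throughput = 10 * (1 - 11/100) = 8.9 Mbps
File size in Mb = 961 * 8 = 7688 Mb
Time = 7688 / 8.9
Time = 863.8202 seconds


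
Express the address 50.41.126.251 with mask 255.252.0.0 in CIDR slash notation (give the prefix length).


Binary: 11111111.11111100.00000000.00000000
Count leading 1s
Prefix: /14


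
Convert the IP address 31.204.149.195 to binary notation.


31 = 00011111
204 = 11001100
149 = 10010101
195 = 11000011
Binary: 00011111.11001100.10010101.11000011


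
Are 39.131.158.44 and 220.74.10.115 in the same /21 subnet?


Mask: 255.255.248.0
39.131.158.44 AND mask = 39.131.152.0
220.74.10.115 AND mask = 220.74.8.0
No, different subnets (39.131.152.0 vs 220.74.8.0)


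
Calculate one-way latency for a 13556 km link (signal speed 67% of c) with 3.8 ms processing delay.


Speed = 0.67 * 3e5 km/s = 201000 km/s
Propagation delay = 13556 / 201000 = 0.0674 s = 67.4428 ms
Processing delay = 3.8 ms
Total one-way latency = 71.2428 ms


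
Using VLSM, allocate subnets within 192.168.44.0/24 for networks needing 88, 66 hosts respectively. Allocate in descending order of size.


88 hosts -> /25 (126 usable): 192.168.44.0/25
66 hosts -> /25 (126 usable): 192.168.44.128/25
Allocation: 192.168.44.0/25 (88 hosts, 126 usable); 192.168.44.128/25 (66 hosts, 126 usable)


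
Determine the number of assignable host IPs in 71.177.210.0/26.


Host bits = 32 - 26 = 6
Total addresses = 2^6 = 64
Usable = total - 2 (network and broadcast)
Usable hosts: 62


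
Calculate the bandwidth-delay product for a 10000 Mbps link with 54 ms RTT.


BDP = bandwidth * RTT
= 10000 Mbps * 54 ms
= 10000 * 1e6 * 54 / 1000 bits
= 540000000 bits
= 67500000 bytes
= 65917.9688 KB
BDP = 540000000 bits (67500000 bytes)


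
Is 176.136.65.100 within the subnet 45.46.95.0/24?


Subnet network: 45.46.95.0
Test IP AND mask: 176.136.65.0
No, 176.136.65.100 is not in 45.46.95.0/24


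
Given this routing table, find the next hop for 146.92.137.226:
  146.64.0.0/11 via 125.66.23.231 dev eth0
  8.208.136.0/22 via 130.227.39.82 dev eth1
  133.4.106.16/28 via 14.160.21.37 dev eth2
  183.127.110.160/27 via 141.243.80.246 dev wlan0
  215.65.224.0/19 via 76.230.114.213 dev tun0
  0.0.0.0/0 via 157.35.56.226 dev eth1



Longest prefix match for 146.92.137.226:
  /11 146.64.0.0: MATCH
  /22 8.208.136.0: no
  /28 133.4.106.16: no
  /27 183.127.110.160: no
  /19 215.65.224.0: no
  /0 0.0.0.0: MATCH
Selected: next-hop 125.66.23.231 via eth0 (matched /11)


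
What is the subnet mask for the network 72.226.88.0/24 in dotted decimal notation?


/24 means 24 network bits, 8 host bits
Binary: 11111111111111111111111100000000
Mask: 255.255.255.0


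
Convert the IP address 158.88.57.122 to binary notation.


158 = 10011110
88 = 01011000
57 = 00111001
122 = 01111010
Binary: 10011110.01011000.00111001.01111010


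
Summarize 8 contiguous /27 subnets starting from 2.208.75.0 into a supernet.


Original prefix: /27
Number of subnets: 8 = 2^3
New prefix = 27 - 3 = 24
Supernet: 2.208.75.0/24


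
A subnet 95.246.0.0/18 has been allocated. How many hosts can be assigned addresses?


Host bits = 32 - 18 = 14
Total addresses = 2^14 = 16384
Usable = total - 2 (network and broadcast)
Usable hosts: 16382


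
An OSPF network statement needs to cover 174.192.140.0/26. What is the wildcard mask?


Subnet mask: 255.255.255.192
Wildcard = 255.255.255.255 - subnet mask
255 - 255 = 0
255 - 255 = 0
255 - 255 = 0
255 - 192 = 63
Wildcard: 0.0.0.63


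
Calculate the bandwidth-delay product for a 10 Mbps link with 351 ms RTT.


BDP = bandwidth * RTT
= 10 Mbps * 351 ms
= 10 * 1e6 * 351 / 1000 bits
= 3510000 bits
= 438750 bytes
= 428.4668 KB
BDP = 3510000 bits (438750 bytes)


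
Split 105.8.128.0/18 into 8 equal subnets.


New prefix = 18 + 3 = 21
Each subnet has 2048 addresses
  105.8.128.0/21
  105.8.136.0/21
  105.8.144.0/21
  105.8.152.0/21
  105.8.160.0/21
  105.8.168.0/21
  105.8.176.0/21
  105.8.184.0/21
Subnets: 105.8.128.0/21, 105.8.136.0/21, 105.8.144.0/21, 105.8.152.0/21, 105.8.160.0/21, 105.8.168.0/21, 105.8.176.0/21, 105.8.184.0/21


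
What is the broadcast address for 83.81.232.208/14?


Network: 83.80.0.0/14
Host bits = 18
Set all host bits to 1:
Broadcast: 83.83.255.255


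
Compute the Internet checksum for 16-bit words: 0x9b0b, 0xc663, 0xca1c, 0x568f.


Sum all words (with carry folding):
+ 0x9b0b = 0x9b0b
+ 0xc663 = 0x616f
+ 0xca1c = 0x2b8c
+ 0x568f = 0x821b
One's complement: ~0x821b
Checksum = 0x7de4


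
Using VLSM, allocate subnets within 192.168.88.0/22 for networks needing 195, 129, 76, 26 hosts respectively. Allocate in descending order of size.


195 hosts -> /24 (254 usable): 192.168.88.0/24
129 hosts -> /24 (254 usable): 192.168.89.0/24
76 hosts -> /25 (126 usable): 192.168.90.0/25
26 hosts -> /27 (30 usable): 192.168.90.128/27
Allocation: 192.168.88.0/24 (195 hosts, 254 usable); 192.168.89.0/24 (129 hosts, 254 usable); 192.168.90.0/25 (76 hosts, 126 usable); 192.168.90.128/27 (26 hosts, 30 usable)


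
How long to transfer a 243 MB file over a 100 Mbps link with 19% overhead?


Effective throughput = 100 * (1 - 19/100) = 81 Mbps
File size in Mb = 243 * 8 = 1944 Mb
Time = 1944 / 81
Time = 24 seconds


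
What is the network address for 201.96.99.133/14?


IP:   11001001.01100000.01100011.10000101
Mask: 11111111.11111100.00000000.00000000
AND operation:
Net:  11001001.01100000.00000000.00000000
Network: 201.96.0.0/14


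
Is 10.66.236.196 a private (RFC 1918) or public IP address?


RFC 1918 private ranges:
  10.0.0.0/8 (10.0.0.0 - 10.255.255.255)
  172.16.0.0/12 (172.16.0.0 - 172.31.255.255)
  192.168.0.0/16 (192.168.0.0 - 192.168.255.255)
Private (in 10.0.0.0/8)


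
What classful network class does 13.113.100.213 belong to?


First octet: 13
Binary: 00001101
0xxxxxxx -> Class A (1-126)
Class A, default mask 255.0.0.0 (/8)


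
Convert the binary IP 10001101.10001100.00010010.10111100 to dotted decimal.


10001101 = 141
10001100 = 140
00010010 = 18
10111100 = 188
IP: 141.140.18.188


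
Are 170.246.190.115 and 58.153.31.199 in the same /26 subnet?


Mask: 255.255.255.192
170.246.190.115 AND mask = 170.246.190.64
58.153.31.199 AND mask = 58.153.31.192
No, different subnets (170.246.190.64 vs 58.153.31.192)


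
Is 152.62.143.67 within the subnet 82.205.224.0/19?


Subnet network: 82.205.224.0
Test IP AND mask: 152.62.128.0
No, 152.62.143.67 is not in 82.205.224.0/19


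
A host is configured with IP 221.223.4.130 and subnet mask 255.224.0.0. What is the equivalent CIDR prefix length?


Binary: 11111111.11100000.00000000.00000000
Count leading 1s
Prefix: /11


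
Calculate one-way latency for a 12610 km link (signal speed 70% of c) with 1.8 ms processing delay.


Speed = 0.7 * 3e5 km/s = 210000 km/s
Propagation delay = 12610 / 210000 = 0.06 s = 60.0476 ms
Processing delay = 1.8 ms
Total one-way latency = 61.8476 ms


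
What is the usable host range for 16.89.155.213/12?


Network: 16.80.0.0
Broadcast: 16.95.255.255
First usable = network + 1
Last usable = broadcast - 1
Range: 16.80.0.1 to 16.95.255.254


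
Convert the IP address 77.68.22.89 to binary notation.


77 = 01001101
68 = 01000100
22 = 00010110
89 = 01011001
Binary: 01001101.01000100.00010110.01011001


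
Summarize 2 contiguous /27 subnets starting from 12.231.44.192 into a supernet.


Original prefix: /27
Number of subnets: 2 = 2^1
New prefix = 27 - 1 = 26
Supernet: 12.231.44.192/26


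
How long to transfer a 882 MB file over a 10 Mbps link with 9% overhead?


Effective throughput = 10 * (1 - 9/100) = 9.1 Mbps
File size in Mb = 882 * 8 = 7056 Mb
Time = 7056 / 9.1
Time = 775.3846 seconds


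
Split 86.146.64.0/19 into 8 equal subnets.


New prefix = 19 + 3 = 22
Each subnet has 1024 addresses
  86.146.64.0/22
  86.146.68.0/22
  86.146.72.0/22
  86.146.76.0/22
  86.146.80.0/22
  86.146.84.0/22
  86.146.88.0/22
  86.146.92.0/22
Subnets: 86.146.64.0/22, 86.146.68.0/22, 86.146.72.0/22, 86.146.76.0/22, 86.146.80.0/22, 86.146.84.0/22, 86.146.88.0/22, 86.146.92.0/22


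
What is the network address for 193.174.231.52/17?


IP:   11000001.10101110.11100111.00110100
Mask: 11111111.11111111.10000000.00000000
AND operation:
Net:  11000001.10101110.10000000.00000000
Network: 193.174.128.0/17


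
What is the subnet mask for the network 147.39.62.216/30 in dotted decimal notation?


/30 means 30 network bits, 2 host bits
Binary: 11111111111111111111111111111100
Mask: 255.255.255.252


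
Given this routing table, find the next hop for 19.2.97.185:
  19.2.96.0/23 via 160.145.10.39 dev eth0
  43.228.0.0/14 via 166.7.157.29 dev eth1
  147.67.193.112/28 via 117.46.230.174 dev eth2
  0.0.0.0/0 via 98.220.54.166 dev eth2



Longest prefix match for 19.2.97.185:
  /23 19.2.96.0: MATCH
  /14 43.228.0.0: no
  /28 147.67.193.112: no
  /0 0.0.0.0: MATCH
Selected: next-hop 160.145.10.39 via eth0 (matched /23)


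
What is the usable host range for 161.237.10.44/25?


Network: 161.237.10.0
Broadcast: 161.237.10.127
First usable = network + 1
Last usable = broadcast - 1
Range: 161.237.10.1 to 161.237.10.126


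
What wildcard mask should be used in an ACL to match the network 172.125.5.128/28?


Subnet mask: 255.255.255.240
Wildcard = 255.255.255.255 - subnet mask
255 - 255 = 0
255 - 255 = 0
255 - 255 = 0
255 - 240 = 15
Wildcard: 0.0.0.15


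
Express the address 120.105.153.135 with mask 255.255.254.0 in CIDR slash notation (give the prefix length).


Binary: 11111111.11111111.11111110.00000000
Count leading 1s
Prefix: /23


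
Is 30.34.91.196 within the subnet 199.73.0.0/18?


Subnet network: 199.73.0.0
Test IP AND mask: 30.34.64.0
No, 30.34.91.196 is not in 199.73.0.0/18


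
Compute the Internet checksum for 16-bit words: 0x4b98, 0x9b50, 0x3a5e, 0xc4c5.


Sum all words (with carry folding):
+ 0x4b98 = 0x4b98
+ 0x9b50 = 0xe6e8
+ 0x3a5e = 0x2147
+ 0xc4c5 = 0xe60c
One's complement: ~0xe60c
Checksum = 0x19f3


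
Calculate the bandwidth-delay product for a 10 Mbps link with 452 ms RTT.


BDP = bandwidth * RTT
= 10 Mbps * 452 ms
= 10 * 1e6 * 452 / 1000 bits
= 4520000 bits
= 565000 bytes
= 551.7578 KB
BDP = 4520000 bits (565000 bytes)


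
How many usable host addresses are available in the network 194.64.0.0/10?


Host bits = 32 - 10 = 22
Total addresses = 2^22 = 4194304
Usable = total - 2 (network and broadcast)
Usable hosts: 4194302


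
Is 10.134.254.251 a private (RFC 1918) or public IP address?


RFC 1918 private ranges:
  10.0.0.0/8 (10.0.0.0 - 10.255.255.255)
  172.16.0.0/12 (172.16.0.0 - 172.31.255.255)
  192.168.0.0/16 (192.168.0.0 - 192.168.255.255)
Private (in 10.0.0.0/8)


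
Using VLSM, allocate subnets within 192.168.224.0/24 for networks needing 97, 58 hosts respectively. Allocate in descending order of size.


97 hosts -> /25 (126 usable): 192.168.224.0/25
58 hosts -> /26 (62 usable): 192.168.224.128/26
Allocation: 192.168.224.0/25 (97 hosts, 126 usable); 192.168.224.128/26 (58 hosts, 62 usable)


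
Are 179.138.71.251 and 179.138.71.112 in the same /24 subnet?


Mask: 255.255.255.0
179.138.71.251 AND mask = 179.138.71.0
179.138.71.112 AND mask = 179.138.71.0
Yes, same subnet (179.138.71.0)


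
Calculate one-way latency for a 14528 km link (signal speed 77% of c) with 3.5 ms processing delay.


Speed = 0.77 * 3e5 km/s = 231000 km/s
Propagation delay = 14528 / 231000 = 0.0629 s = 62.8918 ms
Processing delay = 3.5 ms
Total one-way latency = 66.3918 ms


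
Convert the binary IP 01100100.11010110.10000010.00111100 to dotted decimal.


01100100 = 100
11010110 = 214
10000010 = 130
00111100 = 60
IP: 100.214.130.60


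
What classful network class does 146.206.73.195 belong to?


First octet: 146
Binary: 10010010
10xxxxxx -> Class B (128-191)
Class B, default mask 255.255.0.0 (/16)


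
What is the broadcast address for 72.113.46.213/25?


Network: 72.113.46.128/25
Host bits = 7
Set all host bits to 1:
Broadcast: 72.113.46.255


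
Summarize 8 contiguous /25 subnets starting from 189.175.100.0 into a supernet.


Original prefix: /25
Number of subnets: 8 = 2^3
New prefix = 25 - 3 = 22
Supernet: 189.175.100.0/22


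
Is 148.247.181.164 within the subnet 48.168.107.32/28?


Subnet network: 48.168.107.32
Test IP AND mask: 148.247.181.160
No, 148.247.181.164 is not in 48.168.107.32/28


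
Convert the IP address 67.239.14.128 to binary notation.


67 = 01000011
239 = 11101111
14 = 00001110
128 = 10000000
Binary: 01000011.11101111.00001110.10000000


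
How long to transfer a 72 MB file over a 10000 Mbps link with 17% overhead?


Effective throughput = 10000 * (1 - 17/100) = 8300 Mbps
File size in Mb = 72 * 8 = 576 Mb
Time = 576 / 8300
Time = 0.0694 seconds


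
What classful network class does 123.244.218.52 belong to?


First octet: 123
Binary: 01111011
0xxxxxxx -> Class A (1-126)
Class A, default mask 255.0.0.0 (/8)


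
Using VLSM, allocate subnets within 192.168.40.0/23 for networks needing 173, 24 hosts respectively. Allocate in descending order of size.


173 hosts -> /24 (254 usable): 192.168.40.0/24
24 hosts -> /27 (30 usable): 192.168.41.0/27
Allocation: 192.168.40.0/24 (173 hosts, 254 usable); 192.168.41.0/27 (24 hosts, 30 usable)


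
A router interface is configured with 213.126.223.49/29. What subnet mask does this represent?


/29 means 29 network bits, 3 host bits
Binary: 11111111111111111111111111111000
Mask: 255.255.255.248


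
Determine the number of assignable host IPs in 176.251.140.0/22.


Host bits = 32 - 22 = 10
Total addresses = 2^10 = 1024
Usable = total - 2 (network and broadcast)
Usable hosts: 1022


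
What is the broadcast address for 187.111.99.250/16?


Network: 187.111.0.0/16
Host bits = 16
Set all host bits to 1:
Broadcast: 187.111.255.255


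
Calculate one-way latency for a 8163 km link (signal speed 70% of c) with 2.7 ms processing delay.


Speed = 0.7 * 3e5 km/s = 210000 km/s
Propagation delay = 8163 / 210000 = 0.0389 s = 38.8714 ms
Processing delay = 2.7 ms
Total one-way latency = 41.5714 ms


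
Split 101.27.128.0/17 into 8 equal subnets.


New prefix = 17 + 3 = 20
Each subnet has 4096 addresses
  101.27.128.0/20
  101.27.144.0/20
  101.27.160.0/20
  101.27.176.0/20
  101.27.192.0/20
  101.27.208.0/20
  101.27.224.0/20
  101.27.240.0/20
Subnets: 101.27.128.0/20, 101.27.144.0/20, 101.27.160.0/20, 101.27.176.0/20, 101.27.192.0/20, 101.27.208.0/20, 101.27.224.0/20, 101.27.240.0/20


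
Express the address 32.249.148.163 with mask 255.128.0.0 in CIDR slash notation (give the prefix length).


Binary: 11111111.10000000.00000000.00000000
Count leading 1s
Prefix: /9


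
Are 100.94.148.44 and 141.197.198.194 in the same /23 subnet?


Mask: 255.255.254.0
100.94.148.44 AND mask = 100.94.148.0
141.197.198.194 AND mask = 141.197.198.0
No, different subnets (100.94.148.0 vs 141.197.198.0)


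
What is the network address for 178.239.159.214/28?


IP:   10110010.11101111.10011111.11010110
Mask: 11111111.11111111.11111111.11110000
AND operation:
Net:  10110010.11101111.10011111.11010000
Network: 178.239.159.208/28


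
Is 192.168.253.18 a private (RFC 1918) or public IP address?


RFC 1918 private ranges:
  10.0.0.0/8 (10.0.0.0 - 10.255.255.255)
  172.16.0.0/12 (172.16.0.0 - 172.31.255.255)
  192.168.0.0/16 (192.168.0.0 - 192.168.255.255)
Private (in 192.168.0.0/16)


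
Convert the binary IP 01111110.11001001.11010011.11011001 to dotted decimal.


01111110 = 126
11001001 = 201
11010011 = 211
11011001 = 217
IP: 126.201.211.217


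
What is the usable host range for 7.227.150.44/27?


Network: 7.227.150.32
Broadcast: 7.227.150.63
First usable = network + 1
Last usable = broadcast - 1
Range: 7.227.150.33 to 7.227.150.62


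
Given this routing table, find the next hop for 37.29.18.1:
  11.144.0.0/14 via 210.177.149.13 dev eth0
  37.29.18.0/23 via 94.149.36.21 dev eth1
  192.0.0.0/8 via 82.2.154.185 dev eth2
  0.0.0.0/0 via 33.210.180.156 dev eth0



Longest prefix match for 37.29.18.1:
  /14 11.144.0.0: no
  /23 37.29.18.0: MATCH
  /8 192.0.0.0: no
  /0 0.0.0.0: MATCH
Selected: next-hop 94.149.36.21 via eth1 (matched /23)


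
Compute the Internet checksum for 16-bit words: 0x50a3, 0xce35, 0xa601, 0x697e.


Sum all words (with carry folding):
+ 0x50a3 = 0x50a3
+ 0xce35 = 0x1ed9
+ 0xa601 = 0xc4da
+ 0x697e = 0x2e59
One's complement: ~0x2e59
Checksum = 0xd1a6


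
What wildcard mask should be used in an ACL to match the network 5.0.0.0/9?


Subnet mask: 255.128.0.0
Wildcard = 255.255.255.255 - subnet mask
255 - 255 = 0
255 - 128 = 127
255 - 0 = 255
255 - 0 = 255
Wildcard: 0.127.255.255


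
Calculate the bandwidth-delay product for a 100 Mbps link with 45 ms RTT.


BDP = bandwidth * RTT
= 100 Mbps * 45 ms
= 100 * 1e6 * 45 / 1000 bits
= 4500000 bits
= 562500 bytes
= 549.3164 KB
BDP = 4500000 bits (562500 bytes)


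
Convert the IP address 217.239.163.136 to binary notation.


217 = 11011001
239 = 11101111
163 = 10100011
136 = 10001000
Binary: 11011001.11101111.10100011.10001000


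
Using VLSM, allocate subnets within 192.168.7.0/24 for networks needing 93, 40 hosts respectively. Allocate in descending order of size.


93 hosts -> /25 (126 usable): 192.168.7.0/25
40 hosts -> /26 (62 usable): 192.168.7.128/26
Allocation: 192.168.7.0/25 (93 hosts, 126 usable); 192.168.7.128/26 (40 hosts, 62 usable)


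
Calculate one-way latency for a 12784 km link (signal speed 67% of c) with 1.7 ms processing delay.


Speed = 0.67 * 3e5 km/s = 201000 km/s
Propagation delay = 12784 / 201000 = 0.0636 s = 63.602 ms
Processing delay = 1.7 ms
Total one-way latency = 65.302 ms


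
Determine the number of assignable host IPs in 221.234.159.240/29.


Host bits = 32 - 29 = 3
Total addresses = 2^3 = 8
Usable = total - 2 (network and broadcast)
Usable hosts: 6


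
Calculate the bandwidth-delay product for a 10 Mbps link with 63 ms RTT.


BDP = bandwidth * RTT
= 10 Mbps * 63 ms
= 10 * 1e6 * 63 / 1000 bits
= 630000 bits
= 78750 bytes
= 76.9043 KB
BDP = 630000 bits (78750 bytes)


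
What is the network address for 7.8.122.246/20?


IP:   00000111.00001000.01111010.11110110
Mask: 11111111.11111111.11110000.00000000
AND operation:
Net:  00000111.00001000.01110000.00000000
Network: 7.8.112.0/20


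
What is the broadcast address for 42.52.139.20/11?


Network: 42.32.0.0/11
Host bits = 21
Set all host bits to 1:
Broadcast: 42.63.255.255


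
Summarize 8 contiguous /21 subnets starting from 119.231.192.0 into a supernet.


Original prefix: /21
Number of subnets: 8 = 2^3
New prefix = 21 - 3 = 18
Supernet: 119.231.192.0/18


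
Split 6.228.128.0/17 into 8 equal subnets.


New prefix = 17 + 3 = 20
Each subnet has 4096 addresses
  6.228.128.0/20
  6.228.144.0/20
  6.228.160.0/20
  6.228.176.0/20
  6.228.192.0/20
  6.228.208.0/20
  6.228.224.0/20
  6.228.240.0/20
Subnets: 6.228.128.0/20, 6.228.144.0/20, 6.228.160.0/20, 6.228.176.0/20, 6.228.192.0/20, 6.228.208.0/20, 6.228.224.0/20, 6.228.240.0/20


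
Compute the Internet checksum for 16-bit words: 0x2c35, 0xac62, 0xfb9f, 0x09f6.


Sum all words (with carry folding):
+ 0x2c35 = 0x2c35
+ 0xac62 = 0xd897
+ 0xfb9f = 0xd437
+ 0x09f6 = 0xde2d
One's complement: ~0xde2d
Checksum = 0x21d2


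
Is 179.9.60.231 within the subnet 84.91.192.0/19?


Subnet network: 84.91.192.0
Test IP AND mask: 179.9.32.0
No, 179.9.60.231 is not in 84.91.192.0/19


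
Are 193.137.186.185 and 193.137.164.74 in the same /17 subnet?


Mask: 255.255.128.0
193.137.186.185 AND mask = 193.137.128.0
193.137.164.74 AND mask = 193.137.128.0
Yes, same subnet (193.137.128.0)


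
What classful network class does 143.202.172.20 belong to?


First octet: 143
Binary: 10001111
10xxxxxx -> Class B (128-191)
Class B, default mask 255.255.0.0 (/16)


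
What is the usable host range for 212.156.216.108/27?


Network: 212.156.216.96
Broadcast: 212.156.216.127
First usable = network + 1
Last usable = broadcast - 1
Range: 212.156.216.97 to 212.156.216.126


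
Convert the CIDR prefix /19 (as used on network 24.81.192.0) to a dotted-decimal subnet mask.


/19 means 19 network bits, 13 host bits
Binary: 11111111111111111110000000000000
Mask: 255.255.224.0


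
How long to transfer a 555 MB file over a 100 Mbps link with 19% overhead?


Effective throughput = 100 * (1 - 19/100) = 81 Mbps
File size in Mb = 555 * 8 = 4440 Mb
Time = 4440 / 81
Time = 54.8148 seconds


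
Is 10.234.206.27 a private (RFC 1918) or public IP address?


RFC 1918 private ranges:
  10.0.0.0/8 (10.0.0.0 - 10.255.255.255)
  172.16.0.0/12 (172.16.0.0 - 172.31.255.255)
  192.168.0.0/16 (192.168.0.0 - 192.168.255.255)
Private (in 10.0.0.0/8)


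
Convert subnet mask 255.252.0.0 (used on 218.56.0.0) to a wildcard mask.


Subnet mask: 255.252.0.0
Wildcard = 255.255.255.255 - subnet mask
255 - 255 = 0
255 - 252 = 3
255 - 0 = 255
255 - 0 = 255
Wildcard: 0.3.255.255


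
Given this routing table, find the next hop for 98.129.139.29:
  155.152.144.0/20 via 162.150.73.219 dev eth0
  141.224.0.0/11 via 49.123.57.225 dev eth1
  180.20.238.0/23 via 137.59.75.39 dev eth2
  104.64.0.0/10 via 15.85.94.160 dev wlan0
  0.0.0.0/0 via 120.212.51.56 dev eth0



Longest prefix match for 98.129.139.29:
  /20 155.152.144.0: no
  /11 141.224.0.0: no
  /23 180.20.238.0: no
  /10 104.64.0.0: no
  /0 0.0.0.0: MATCH
Selected: next-hop 120.212.51.56 via eth0 (matched /0)


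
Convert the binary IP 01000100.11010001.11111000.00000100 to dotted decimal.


01000100 = 68
11010001 = 209
11111000 = 248
00000100 = 4
IP: 68.209.248.4


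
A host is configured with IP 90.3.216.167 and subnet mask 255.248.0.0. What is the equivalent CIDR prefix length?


Binary: 11111111.11111000.00000000.00000000
Count leading 1s
Prefix: /13


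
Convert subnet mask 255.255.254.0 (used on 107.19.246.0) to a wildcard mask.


Subnet mask: 255.255.254.0
Wildcard = 255.255.255.255 - subnet mask
255 - 255 = 0
255 - 255 = 0
255 - 254 = 1
255 - 0 = 255
Wildcard: 0.0.1.255


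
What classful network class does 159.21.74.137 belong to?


First octet: 159
Binary: 10011111
10xxxxxx -> Class B (128-191)
Class B, default mask 255.255.0.0 (/16)


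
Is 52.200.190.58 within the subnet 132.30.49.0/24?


Subnet network: 132.30.49.0
Test IP AND mask: 52.200.190.0
No, 52.200.190.58 is not in 132.30.49.0/24


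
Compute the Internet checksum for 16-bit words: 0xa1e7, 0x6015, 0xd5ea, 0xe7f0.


Sum all words (with carry folding):
+ 0xa1e7 = 0xa1e7
+ 0x6015 = 0x01fd
+ 0xd5ea = 0xd7e7
+ 0xe7f0 = 0xbfd8
One's complement: ~0xbfd8
Checksum = 0x4027


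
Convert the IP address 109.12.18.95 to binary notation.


109 = 01101101
12 = 00001100
18 = 00010010
95 = 01011111
Binary: 01101101.00001100.00010010.01011111


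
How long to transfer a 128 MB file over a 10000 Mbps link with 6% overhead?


Effective throughput = 10000 * (1 - 6/100) = 9400 Mbps
File size in Mb = 128 * 8 = 1024 Mb
Time = 1024 / 9400
Time = 0.1089 seconds


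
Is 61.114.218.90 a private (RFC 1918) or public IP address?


RFC 1918 private ranges:
  10.0.0.0/8 (10.0.0.0 - 10.255.255.255)
  172.16.0.0/12 (172.16.0.0 - 172.31.255.255)
  192.168.0.0/16 (192.168.0.0 - 192.168.255.255)
Public (not in any RFC 1918 range)


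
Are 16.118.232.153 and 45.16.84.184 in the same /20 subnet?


Mask: 255.255.240.0
16.118.232.153 AND mask = 16.118.224.0
45.16.84.184 AND mask = 45.16.80.0
No, different subnets (16.118.224.0 vs 45.16.80.0)


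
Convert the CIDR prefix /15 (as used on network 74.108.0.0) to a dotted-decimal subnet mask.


/15 means 15 network bits, 17 host bits
Binary: 11111111111111100000000000000000
Mask: 255.254.0.0


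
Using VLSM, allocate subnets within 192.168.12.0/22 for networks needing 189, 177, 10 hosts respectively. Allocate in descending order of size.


189 hosts -> /24 (254 usable): 192.168.12.0/24
177 hosts -> /24 (254 usable): 192.168.13.0/24
10 hosts -> /28 (14 usable): 192.168.14.0/28
Allocation: 192.168.12.0/24 (189 hosts, 254 usable); 192.168.13.0/24 (177 hosts, 254 usable); 192.168.14.0/28 (10 hosts, 14 usable)


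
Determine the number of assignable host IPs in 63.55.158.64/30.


Host bits = 32 - 30 = 2
Total addresses = 2^2 = 4
Usable = total - 2 (network and broadcast)
Usable hosts: 2


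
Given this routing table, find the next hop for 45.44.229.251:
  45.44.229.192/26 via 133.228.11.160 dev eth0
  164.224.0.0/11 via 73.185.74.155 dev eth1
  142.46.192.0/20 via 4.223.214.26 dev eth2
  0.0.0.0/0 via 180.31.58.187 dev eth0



Longest prefix match for 45.44.229.251:
  /26 45.44.229.192: MATCH
  /11 164.224.0.0: no
  /20 142.46.192.0: no
  /0 0.0.0.0: MATCH
Selected: next-hop 133.228.11.160 via eth0 (matched /26)


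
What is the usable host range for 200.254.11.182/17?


Network: 200.254.0.0
Broadcast: 200.254.127.255
First usable = network + 1
Last usable = broadcast - 1
Range: 200.254.0.1 to 200.254.127.254


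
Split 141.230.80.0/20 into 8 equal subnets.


New prefix = 20 + 3 = 23
Each subnet has 512 addresses
  141.230.80.0/23
  141.230.82.0/23
  141.230.84.0/23
  141.230.86.0/23
  141.230.88.0/23
  141.230.90.0/23
  141.230.92.0/23
  141.230.94.0/23
Subnets: 141.230.80.0/23, 141.230.82.0/23, 141.230.84.0/23, 141.230.86.0/23, 141.230.88.0/23, 141.230.90.0/23, 141.230.92.0/23, 141.230.94.0/23


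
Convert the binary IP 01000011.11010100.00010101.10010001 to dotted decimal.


01000011 = 67
11010100 = 212
00010101 = 21
10010001 = 145
IP: 67.212.21.145


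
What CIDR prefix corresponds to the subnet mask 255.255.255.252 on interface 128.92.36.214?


Binary: 11111111.11111111.11111111.11111100
Count leading 1s
Prefix: /30


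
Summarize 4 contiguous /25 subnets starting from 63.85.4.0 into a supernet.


Original prefix: /25
Number of subnets: 4 = 2^2
New prefix = 25 - 2 = 23
Supernet: 63.85.4.0/23


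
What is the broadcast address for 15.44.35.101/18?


Network: 15.44.0.0/18
Host bits = 14
Set all host bits to 1:
Broadcast: 15.44.63.255


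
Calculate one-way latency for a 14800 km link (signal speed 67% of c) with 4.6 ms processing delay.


Speed = 0.67 * 3e5 km/s = 201000 km/s
Propagation delay = 14800 / 201000 = 0.0736 s = 73.6318 ms
Processing delay = 4.6 ms
Total one-way latency = 78.2318 ms


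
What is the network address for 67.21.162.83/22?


IP:   01000011.00010101.10100010.01010011
Mask: 11111111.11111111.11111100.00000000
AND operation:
Net:  01000011.00010101.10100000.00000000
Network: 67.21.160.0/22


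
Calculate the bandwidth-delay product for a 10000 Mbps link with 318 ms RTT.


BDP = bandwidth * RTT
= 10000 Mbps * 318 ms
= 10000 * 1e6 * 318 / 1000 bits
= 3180000000 bits
= 397500000 bytes
= 388183.5938 KB
BDP = 3180000000 bits (397500000 bytes)


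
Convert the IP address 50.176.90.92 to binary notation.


50 = 00110010
176 = 10110000
90 = 01011010
92 = 01011100
Binary: 00110010.10110000.01011010.01011100


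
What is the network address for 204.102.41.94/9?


IP:   11001100.01100110.00101001.01011110
Mask: 11111111.10000000.00000000.00000000
AND operation:
Net:  11001100.00000000.00000000.00000000
Network: 204.0.0.0/9


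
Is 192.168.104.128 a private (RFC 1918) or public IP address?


RFC 1918 private ranges:
  10.0.0.0/8 (10.0.0.0 - 10.255.255.255)
  172.16.0.0/12 (172.16.0.0 - 172.31.255.255)
  192.168.0.0/16 (192.168.0.0 - 192.168.255.255)
Private (in 192.168.0.0/16)


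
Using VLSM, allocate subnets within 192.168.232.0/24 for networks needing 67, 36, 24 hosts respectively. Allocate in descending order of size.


67 hosts -> /25 (126 usable): 192.168.232.0/25
36 hosts -> /26 (62 usable): 192.168.232.128/26
24 hosts -> /27 (30 usable): 192.168.232.192/27
Allocation: 192.168.232.0/25 (67 hosts, 126 usable); 192.168.232.128/26 (36 hosts, 62 usable); 192.168.232.192/27 (24 hosts, 30 usable)


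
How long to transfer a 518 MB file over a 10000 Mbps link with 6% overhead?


Effective throughput = 10000 * (1 - 6/100) = 9400 Mbps
File size in Mb = 518 * 8 = 4144 Mb
Time = 4144 / 9400
Time = 0.4409 seconds


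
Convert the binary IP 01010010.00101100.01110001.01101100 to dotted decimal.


01010010 = 82
00101100 = 44
01110001 = 113
01101100 = 108
IP: 82.44.113.108


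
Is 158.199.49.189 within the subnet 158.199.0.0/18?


Subnet network: 158.199.0.0
Test IP AND mask: 158.199.0.0
Yes, 158.199.49.189 is in 158.199.0.0/18


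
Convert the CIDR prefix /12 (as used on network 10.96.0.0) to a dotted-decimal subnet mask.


/12 means 12 network bits, 20 host bits
Binary: 11111111111100000000000000000000
Mask: 255.240.0.0


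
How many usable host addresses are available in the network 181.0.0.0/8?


Host bits = 32 - 8 = 24
Total addresses = 2^24 = 16777216
Usable = total - 2 (network and broadcast)
Usable hosts: 16777214


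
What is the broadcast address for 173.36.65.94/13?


Network: 173.32.0.0/13
Host bits = 19
Set all host bits to 1:
Broadcast: 173.39.255.255


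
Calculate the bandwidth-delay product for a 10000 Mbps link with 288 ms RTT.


BDP = bandwidth * RTT
= 10000 Mbps * 288 ms
= 10000 * 1e6 * 288 / 1000 bits
= 2880000000 bits
= 360000000 bytes
= 351562.5 KB
BDP = 2880000000 bits (360000000 bytes)


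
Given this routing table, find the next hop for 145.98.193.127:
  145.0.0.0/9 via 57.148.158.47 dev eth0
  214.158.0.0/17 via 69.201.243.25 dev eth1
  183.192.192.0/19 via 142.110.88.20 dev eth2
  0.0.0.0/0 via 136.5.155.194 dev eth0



Longest prefix match for 145.98.193.127:
  /9 145.0.0.0: MATCH
  /17 214.158.0.0: no
  /19 183.192.192.0: no
  /0 0.0.0.0: MATCH
Selected: next-hop 57.148.158.47 via eth0 (matched /9)


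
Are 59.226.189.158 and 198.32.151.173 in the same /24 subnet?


Mask: 255.255.255.0
59.226.189.158 AND mask = 59.226.189.0
198.32.151.173 AND mask = 198.32.151.0
No, different subnets (59.226.189.0 vs 198.32.151.0)


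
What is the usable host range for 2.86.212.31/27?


Network: 2.86.212.0
Broadcast: 2.86.212.31
First usable = network + 1
Last usable = broadcast - 1
Range: 2.86.212.1 to 2.86.212.30


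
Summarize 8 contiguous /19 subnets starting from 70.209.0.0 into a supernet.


Original prefix: /19
Number of subnets: 8 = 2^3
New prefix = 19 - 3 = 16
Supernet: 70.209.0.0/16


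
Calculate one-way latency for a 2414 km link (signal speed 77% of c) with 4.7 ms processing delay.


Speed = 0.77 * 3e5 km/s = 231000 km/s
Propagation delay = 2414 / 231000 = 0.0105 s = 10.4502 ms
Processing delay = 4.7 ms
Total one-way latency = 15.1502 ms


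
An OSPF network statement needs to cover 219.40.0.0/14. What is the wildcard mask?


Subnet mask: 255.252.0.0
Wildcard = 255.255.255.255 - subnet mask
255 - 255 = 0
255 - 252 = 3
255 - 0 = 255
255 - 0 = 255
Wildcard: 0.3.255.255


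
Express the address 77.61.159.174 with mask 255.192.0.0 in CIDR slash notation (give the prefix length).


Binary: 11111111.11000000.00000000.00000000
Count leading 1s
Prefix: /10


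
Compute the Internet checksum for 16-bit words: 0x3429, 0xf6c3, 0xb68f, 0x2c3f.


Sum all words (with carry folding):
+ 0x3429 = 0x3429
+ 0xf6c3 = 0x2aed
+ 0xb68f = 0xe17c
+ 0x2c3f = 0x0dbc
One's complement: ~0x0dbc
Checksum = 0xf243


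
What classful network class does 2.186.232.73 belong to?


First octet: 2
Binary: 00000010
0xxxxxxx -> Class A (1-126)
Class A, default mask 255.0.0.0 (/8)


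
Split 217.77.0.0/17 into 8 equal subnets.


New prefix = 17 + 3 = 20
Each subnet has 4096 addresses
  217.77.0.0/20
  217.77.16.0/20
  217.77.32.0/20
  217.77.48.0/20
  217.77.64.0/20
  217.77.80.0/20
  217.77.96.0/20
  217.77.112.0/20
Subnets: 217.77.0.0/20, 217.77.16.0/20, 217.77.32.0/20, 217.77.48.0/20, 217.77.64.0/20, 217.77.80.0/20, 217.77.96.0/20, 217.77.112.0/20


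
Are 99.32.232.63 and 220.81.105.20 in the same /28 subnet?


Mask: 255.255.255.240
99.32.232.63 AND mask = 99.32.232.48
220.81.105.20 AND mask = 220.81.105.16
No, different subnets (99.32.232.48 vs 220.81.105.16)


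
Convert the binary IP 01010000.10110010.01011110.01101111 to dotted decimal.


01010000 = 80
10110010 = 178
01011110 = 94
01101111 = 111
IP: 80.178.94.111


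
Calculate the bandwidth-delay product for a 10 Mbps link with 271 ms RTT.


BDP = bandwidth * RTT
= 10 Mbps * 271 ms
= 10 * 1e6 * 271 / 1000 bits
= 2710000 bits
= 338750 bytes
= 330.8105 KB
BDP = 2710000 bits (338750 bytes)


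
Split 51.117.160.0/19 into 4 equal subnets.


New prefix = 19 + 2 = 21
Each subnet has 2048 addresses
  51.117.160.0/21
  51.117.168.0/21
  51.117.176.0/21
  51.117.184.0/21
Subnets: 51.117.160.0/21, 51.117.168.0/21, 51.117.176.0/21, 51.117.184.0/21


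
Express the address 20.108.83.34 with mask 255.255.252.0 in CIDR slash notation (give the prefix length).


Binary: 11111111.11111111.11111100.00000000
Count leading 1s
Prefix: /22


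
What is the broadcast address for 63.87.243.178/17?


Network: 63.87.128.0/17
Host bits = 15
Set all host bits to 1:
Broadcast: 63.87.255.255


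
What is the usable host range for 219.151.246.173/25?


Network: 219.151.246.128
Broadcast: 219.151.246.255
First usable = network + 1
Last usable = broadcast - 1
Range: 219.151.246.129 to 219.151.246.254


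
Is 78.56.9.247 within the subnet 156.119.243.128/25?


Subnet network: 156.119.243.128
Test IP AND mask: 78.56.9.128
No, 78.56.9.247 is not in 156.119.243.128/25


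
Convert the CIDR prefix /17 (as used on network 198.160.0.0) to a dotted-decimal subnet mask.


/17 means 17 network bits, 15 host bits
Binary: 11111111111111111000000000000000
Mask: 255.255.128.0


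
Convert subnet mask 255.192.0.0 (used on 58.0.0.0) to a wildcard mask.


Subnet mask: 255.192.0.0
Wildcard = 255.255.255.255 - subnet mask
255 - 255 = 0
255 - 192 = 63
255 - 0 = 255
255 - 0 = 255
Wildcard: 0.63.255.255


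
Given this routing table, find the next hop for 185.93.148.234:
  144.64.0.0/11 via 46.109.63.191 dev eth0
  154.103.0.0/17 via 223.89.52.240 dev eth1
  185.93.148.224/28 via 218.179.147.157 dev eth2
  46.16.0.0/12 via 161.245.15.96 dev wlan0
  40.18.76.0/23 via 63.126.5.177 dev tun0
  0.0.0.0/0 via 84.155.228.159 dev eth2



Longest prefix match for 185.93.148.234:
  /11 144.64.0.0: no
  /17 154.103.0.0: no
  /28 185.93.148.224: MATCH
  /12 46.16.0.0: no
  /23 40.18.76.0: no
  /0 0.0.0.0: MATCH
Selected: next-hop 218.179.147.157 via eth2 (matched /28)


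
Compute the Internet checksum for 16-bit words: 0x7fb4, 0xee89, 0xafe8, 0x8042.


Sum all words (with carry folding):
+ 0x7fb4 = 0x7fb4
+ 0xee89 = 0x6e3e
+ 0xafe8 = 0x1e27
+ 0x8042 = 0x9e69
One's complement: ~0x9e69
Checksum = 0x6196


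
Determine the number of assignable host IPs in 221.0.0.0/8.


Host bits = 32 - 8 = 24
Total addresses = 2^24 = 16777216
Usable = total - 2 (network and broadcast)
Usable hosts: 16777214


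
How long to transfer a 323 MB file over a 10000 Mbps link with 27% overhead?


Effective throughput = 10000 * (1 - 27/100) = 7300 Mbps
File size in Mb = 323 * 8 = 2584 Mb
Time = 2584 / 7300
Time = 0.354 seconds


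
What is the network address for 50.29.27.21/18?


IP:   00110010.00011101.00011011.00010101
Mask: 11111111.11111111.11000000.00000000
AND operation:
Net:  00110010.00011101.00000000.00000000
Network: 50.29.0.0/18


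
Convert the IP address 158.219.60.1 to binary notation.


158 = 10011110
219 = 11011011
60 = 00111100
1 = 00000001
Binary: 10011110.11011011.00111100.00000001


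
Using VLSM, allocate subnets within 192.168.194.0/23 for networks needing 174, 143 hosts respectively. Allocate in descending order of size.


174 hosts -> /24 (254 usable): 192.168.194.0/24
143 hosts -> /24 (254 usable): 192.168.195.0/24
Allocation: 192.168.194.0/24 (174 hosts, 254 usable); 192.168.195.0/24 (143 hosts, 254 usable)
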